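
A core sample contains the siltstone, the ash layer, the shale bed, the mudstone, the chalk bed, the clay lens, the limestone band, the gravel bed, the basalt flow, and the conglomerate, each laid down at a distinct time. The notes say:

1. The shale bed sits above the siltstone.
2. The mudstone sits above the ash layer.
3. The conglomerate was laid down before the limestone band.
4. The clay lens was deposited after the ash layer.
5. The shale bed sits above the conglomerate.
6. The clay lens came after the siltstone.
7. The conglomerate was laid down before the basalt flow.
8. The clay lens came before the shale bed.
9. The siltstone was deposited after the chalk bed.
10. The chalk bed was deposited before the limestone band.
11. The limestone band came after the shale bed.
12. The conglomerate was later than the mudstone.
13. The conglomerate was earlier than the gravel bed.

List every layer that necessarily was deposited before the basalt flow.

the ash layer, the conglomerate, the mudstone

Directly stated before the basalt flow: the conglomerate.
The ash layer reaches the basalt flow via the ash layer → the mudstone → the conglomerate → the basalt flow.
The mudstone reaches the basalt flow via the mudstone → the conglomerate → the basalt flow.
No chain forces the siltstone (or any of the others) ahead of the basalt flow.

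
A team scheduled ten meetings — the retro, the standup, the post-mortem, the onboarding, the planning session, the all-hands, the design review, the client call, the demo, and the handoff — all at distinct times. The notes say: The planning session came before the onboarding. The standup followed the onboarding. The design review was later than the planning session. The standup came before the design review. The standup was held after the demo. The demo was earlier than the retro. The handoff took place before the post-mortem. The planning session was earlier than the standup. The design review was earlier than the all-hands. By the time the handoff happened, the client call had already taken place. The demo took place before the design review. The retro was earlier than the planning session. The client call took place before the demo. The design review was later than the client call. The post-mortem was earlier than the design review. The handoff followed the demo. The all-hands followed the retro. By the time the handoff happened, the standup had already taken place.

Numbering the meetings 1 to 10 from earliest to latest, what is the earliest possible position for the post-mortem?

The client call, the demo, the handoff, the onboarding, the planning session, the retro, and the standup must all come before the post-mortem — 7 forced predecessors.
Nothing else is forced ahead of the post-mortem, so its earliest slot is position 7 + 1 = 8.

8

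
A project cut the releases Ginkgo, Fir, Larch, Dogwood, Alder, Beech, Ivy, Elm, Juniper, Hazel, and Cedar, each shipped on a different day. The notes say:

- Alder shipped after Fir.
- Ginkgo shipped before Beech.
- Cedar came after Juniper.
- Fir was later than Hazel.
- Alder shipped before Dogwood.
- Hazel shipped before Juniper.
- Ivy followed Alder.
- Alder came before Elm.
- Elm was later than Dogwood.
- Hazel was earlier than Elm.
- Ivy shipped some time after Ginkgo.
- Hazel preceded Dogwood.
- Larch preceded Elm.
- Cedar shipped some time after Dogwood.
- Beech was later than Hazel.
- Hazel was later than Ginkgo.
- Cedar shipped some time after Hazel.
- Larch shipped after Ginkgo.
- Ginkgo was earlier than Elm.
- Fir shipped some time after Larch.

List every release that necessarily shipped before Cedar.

Alder, Dogwood, Fir, Ginkgo, Hazel, Juniper, Larch

Directly stated before Cedar: Dogwood, Hazel, and Juniper.
Alder reaches Cedar via Alder → Dogwood → Cedar.
Fir reaches Cedar via Fir → Alder → Dogwood → Cedar.
Ginkgo reaches Cedar via Ginkgo → Hazel → Cedar.
Likewise Larch reaches Cedar by chaining the stated constraints.
No chain forces Elm (or any of the others) ahead of Cedar.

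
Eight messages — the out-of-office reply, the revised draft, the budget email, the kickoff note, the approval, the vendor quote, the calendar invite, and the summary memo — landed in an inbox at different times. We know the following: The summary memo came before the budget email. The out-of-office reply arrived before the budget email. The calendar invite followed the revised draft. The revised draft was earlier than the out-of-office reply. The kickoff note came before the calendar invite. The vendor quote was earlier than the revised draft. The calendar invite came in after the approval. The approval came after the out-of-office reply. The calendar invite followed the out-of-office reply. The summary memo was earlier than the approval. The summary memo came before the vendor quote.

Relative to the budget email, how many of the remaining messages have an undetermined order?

Forced before the budget email: the out-of-office reply, the revised draft, the summary memo, and the vendor quote.
That leaves the approval, the calendar invite, and the kickoff note with no forced order relative to the budget email — 3.

3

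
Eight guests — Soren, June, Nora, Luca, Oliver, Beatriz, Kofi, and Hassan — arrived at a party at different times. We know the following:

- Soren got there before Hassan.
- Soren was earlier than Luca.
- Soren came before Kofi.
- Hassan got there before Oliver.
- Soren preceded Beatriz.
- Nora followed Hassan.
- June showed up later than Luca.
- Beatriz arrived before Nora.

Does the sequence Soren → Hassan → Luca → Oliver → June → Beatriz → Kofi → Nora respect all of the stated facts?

yes

Check each stated constraint against the proposed order — e.g. Hassan is ahead of Nora; Soren is ahead of Kofi. Every pair is in the required order; nothing is violated.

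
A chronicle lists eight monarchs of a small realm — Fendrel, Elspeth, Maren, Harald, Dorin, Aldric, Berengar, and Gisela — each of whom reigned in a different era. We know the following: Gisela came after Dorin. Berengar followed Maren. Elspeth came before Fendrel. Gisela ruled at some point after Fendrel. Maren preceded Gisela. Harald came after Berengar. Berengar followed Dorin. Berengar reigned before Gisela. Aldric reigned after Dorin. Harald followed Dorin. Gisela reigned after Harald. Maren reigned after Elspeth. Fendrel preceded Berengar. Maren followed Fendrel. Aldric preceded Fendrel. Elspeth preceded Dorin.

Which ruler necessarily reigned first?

Elspeth has a chain of constraints placing them before every other ruler, so Elspeth must be first.

Elspeth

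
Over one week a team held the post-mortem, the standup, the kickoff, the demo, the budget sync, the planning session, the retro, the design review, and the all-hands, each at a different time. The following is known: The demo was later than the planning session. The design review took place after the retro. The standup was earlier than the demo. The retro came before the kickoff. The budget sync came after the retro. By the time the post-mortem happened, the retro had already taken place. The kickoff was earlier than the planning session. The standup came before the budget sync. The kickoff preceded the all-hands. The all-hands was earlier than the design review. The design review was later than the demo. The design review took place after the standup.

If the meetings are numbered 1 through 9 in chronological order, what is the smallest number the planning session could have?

The kickoff and the retro must both come before the planning session — 2 forced predecessors.
Nothing else is forced ahead of the planning session, so its earliest slot is position 2 + 1 = 3.

3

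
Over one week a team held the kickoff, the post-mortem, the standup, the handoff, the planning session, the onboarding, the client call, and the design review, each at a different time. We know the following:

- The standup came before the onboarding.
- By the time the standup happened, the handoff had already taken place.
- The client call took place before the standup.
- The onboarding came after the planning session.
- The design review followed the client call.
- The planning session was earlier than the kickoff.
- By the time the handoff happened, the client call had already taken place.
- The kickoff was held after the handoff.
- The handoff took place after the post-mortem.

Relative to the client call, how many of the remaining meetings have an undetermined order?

Forced after the client call: the design review, the handoff, the kickoff, the onboarding, and the standup.
That leaves the planning session and the post-mortem with no forced order relative to the client call — 2.

2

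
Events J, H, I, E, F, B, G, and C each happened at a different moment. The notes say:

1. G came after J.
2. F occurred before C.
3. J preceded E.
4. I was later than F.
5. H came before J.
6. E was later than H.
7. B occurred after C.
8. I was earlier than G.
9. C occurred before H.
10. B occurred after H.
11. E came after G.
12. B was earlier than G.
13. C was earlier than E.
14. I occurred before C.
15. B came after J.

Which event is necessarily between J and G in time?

Tracing the constraints gives J → B → G, so B sits after J and before G.
No other event is forced both after J and before G.

B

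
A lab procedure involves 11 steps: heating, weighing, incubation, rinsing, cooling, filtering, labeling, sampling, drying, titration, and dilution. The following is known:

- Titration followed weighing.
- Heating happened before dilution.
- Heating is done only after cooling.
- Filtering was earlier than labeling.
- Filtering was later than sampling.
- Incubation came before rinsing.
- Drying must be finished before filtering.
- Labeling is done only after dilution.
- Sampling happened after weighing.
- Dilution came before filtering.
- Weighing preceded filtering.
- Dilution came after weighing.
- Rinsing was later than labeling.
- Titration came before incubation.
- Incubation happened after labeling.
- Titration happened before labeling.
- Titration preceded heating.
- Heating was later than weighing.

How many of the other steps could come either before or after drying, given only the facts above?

6

Forced after drying: filtering, incubation, labeling, and rinsing.
That leaves cooling, dilution, heating, sampling, titration, and weighing with no forced order relative to drying — 6.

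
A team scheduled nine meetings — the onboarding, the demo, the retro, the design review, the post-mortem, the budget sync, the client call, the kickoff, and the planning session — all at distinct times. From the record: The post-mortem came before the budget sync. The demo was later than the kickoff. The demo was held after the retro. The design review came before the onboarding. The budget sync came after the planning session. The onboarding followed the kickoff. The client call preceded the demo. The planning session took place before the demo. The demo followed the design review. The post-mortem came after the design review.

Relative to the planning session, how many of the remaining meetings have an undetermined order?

6

Forced after the planning session: the budget sync and the demo.
That leaves the client call, the design review, the kickoff, the onboarding, the post-mortem, and the retro with no forced order relative to the planning session — 6.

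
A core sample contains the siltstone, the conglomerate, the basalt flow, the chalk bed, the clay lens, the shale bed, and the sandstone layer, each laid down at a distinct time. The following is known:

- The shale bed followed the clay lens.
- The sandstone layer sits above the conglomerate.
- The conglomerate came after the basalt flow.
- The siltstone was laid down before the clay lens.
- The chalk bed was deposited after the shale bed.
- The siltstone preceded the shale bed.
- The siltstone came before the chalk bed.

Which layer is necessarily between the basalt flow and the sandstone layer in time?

the conglomerate

Tracing the constraints gives the basalt flow → the conglomerate → the sandstone layer, so the conglomerate sits after the basalt flow and before the sandstone layer.
No other layer is forced both after the basalt flow and before the sandstone layer.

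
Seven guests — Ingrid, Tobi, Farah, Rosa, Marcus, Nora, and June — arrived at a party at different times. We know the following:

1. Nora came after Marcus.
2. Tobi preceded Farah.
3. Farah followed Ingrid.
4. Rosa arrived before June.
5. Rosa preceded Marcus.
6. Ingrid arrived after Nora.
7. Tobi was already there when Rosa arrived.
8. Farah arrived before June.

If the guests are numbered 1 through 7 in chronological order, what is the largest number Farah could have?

Farah must come before June — 1 guest forced after them.
Everything else can be placed before Farah in some valid order, so Farah can sit as late as position 7 − 1 = 6.

6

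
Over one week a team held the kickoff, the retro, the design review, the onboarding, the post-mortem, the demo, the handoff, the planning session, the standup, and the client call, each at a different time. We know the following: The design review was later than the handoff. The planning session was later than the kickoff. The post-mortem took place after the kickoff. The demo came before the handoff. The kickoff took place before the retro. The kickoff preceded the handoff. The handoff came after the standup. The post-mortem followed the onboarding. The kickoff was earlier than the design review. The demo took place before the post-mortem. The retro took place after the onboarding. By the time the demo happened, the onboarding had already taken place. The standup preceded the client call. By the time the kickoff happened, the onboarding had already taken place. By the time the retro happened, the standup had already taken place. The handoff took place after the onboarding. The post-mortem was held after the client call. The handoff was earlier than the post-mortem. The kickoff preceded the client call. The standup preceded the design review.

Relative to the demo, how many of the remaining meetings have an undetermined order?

Forced before the demo: the onboarding; forced after the demo: the design review, the handoff, and the post-mortem.
That leaves the client call, the kickoff, the planning session, the retro, and the standup with no forced order relative to the demo — 5.

5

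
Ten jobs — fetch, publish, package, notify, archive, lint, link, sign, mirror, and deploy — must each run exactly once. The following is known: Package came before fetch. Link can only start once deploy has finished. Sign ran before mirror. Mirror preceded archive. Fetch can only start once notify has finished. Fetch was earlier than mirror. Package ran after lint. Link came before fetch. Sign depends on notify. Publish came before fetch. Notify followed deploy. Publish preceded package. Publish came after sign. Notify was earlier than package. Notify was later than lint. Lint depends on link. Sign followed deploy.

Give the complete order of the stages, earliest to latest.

deploy, link, lint, notify, sign, publish, package, fetch, mirror, archive

The constraints fix every adjacent pair, so only one ordering works:
deploy → link → lint → notify → sign → publish → package → fetch → mirror → archive.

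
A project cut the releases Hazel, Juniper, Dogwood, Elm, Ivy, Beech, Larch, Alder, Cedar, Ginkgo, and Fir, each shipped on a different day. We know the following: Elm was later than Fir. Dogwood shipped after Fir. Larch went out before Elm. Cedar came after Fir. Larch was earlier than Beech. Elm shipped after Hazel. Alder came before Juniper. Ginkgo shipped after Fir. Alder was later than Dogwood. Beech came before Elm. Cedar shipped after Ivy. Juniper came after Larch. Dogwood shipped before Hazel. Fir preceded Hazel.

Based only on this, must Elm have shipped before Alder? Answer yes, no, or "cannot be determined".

No chain of stated constraints runs from Elm to Alder, and none runs from Alder to Elm either.
So the relative order of Elm and Alder is not fixed by the given facts.

cannot be determined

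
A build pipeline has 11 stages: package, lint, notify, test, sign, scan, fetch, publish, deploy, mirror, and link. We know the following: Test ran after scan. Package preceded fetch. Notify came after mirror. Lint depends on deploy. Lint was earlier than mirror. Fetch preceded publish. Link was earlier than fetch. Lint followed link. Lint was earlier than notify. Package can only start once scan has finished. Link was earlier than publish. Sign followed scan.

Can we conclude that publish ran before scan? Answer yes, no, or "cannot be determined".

Tracing the constraints gives scan → package → fetch → publish, so scan must come before publish.
That means publish cannot be before scan.

no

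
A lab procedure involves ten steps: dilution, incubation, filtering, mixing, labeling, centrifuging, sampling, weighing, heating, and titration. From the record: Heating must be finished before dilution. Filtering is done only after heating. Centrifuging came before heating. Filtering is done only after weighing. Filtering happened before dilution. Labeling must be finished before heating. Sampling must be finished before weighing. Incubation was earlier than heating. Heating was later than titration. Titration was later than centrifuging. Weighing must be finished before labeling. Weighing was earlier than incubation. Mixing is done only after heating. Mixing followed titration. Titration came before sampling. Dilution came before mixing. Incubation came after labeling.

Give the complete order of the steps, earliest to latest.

centrifuging, titration, sampling, weighing, labeling, incubation, heating, filtering, dilution, mixing

The constraints fix every adjacent pair, so only one ordering works:
centrifuging → titration → sampling → weighing → labeling → incubation → heating → filtering → dilution → mixing.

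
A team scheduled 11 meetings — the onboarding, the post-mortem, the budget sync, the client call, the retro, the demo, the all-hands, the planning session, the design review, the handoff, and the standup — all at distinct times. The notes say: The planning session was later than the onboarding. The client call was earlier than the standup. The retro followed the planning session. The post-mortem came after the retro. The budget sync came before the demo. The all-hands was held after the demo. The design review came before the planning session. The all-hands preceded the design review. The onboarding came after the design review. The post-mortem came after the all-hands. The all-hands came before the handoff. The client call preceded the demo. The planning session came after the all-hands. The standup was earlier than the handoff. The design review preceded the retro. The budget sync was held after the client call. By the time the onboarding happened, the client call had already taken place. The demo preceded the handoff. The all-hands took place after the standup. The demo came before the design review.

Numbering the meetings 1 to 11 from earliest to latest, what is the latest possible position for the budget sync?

The budget sync must come before the all-hands, the demo, the design review, the handoff, the onboarding, the planning session, the post-mortem, and the retro — 8 meetings forced after it.
Everything else can be placed before the budget sync in some valid order, so the budget sync can sit as late as position 11 − 8 = 3.

3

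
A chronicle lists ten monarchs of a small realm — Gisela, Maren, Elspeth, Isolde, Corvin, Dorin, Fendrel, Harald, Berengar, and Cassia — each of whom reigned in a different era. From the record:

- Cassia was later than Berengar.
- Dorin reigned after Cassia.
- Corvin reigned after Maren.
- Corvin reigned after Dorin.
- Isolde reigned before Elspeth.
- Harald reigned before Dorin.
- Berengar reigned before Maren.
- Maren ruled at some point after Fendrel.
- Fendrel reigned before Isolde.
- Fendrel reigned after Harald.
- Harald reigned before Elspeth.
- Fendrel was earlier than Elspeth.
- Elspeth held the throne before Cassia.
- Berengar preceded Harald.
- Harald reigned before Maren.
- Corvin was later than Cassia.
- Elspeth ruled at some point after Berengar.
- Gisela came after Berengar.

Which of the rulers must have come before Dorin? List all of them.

Berengar, Cassia, Elspeth, Fendrel, Harald, Isolde

Directly stated before Dorin: Cassia and Harald.
Berengar reaches Dorin via Berengar → Harald → Dorin.
Elspeth reaches Dorin via Elspeth → Cassia → Dorin.
Fendrel reaches Dorin via Fendrel → Elspeth → Cassia → Dorin.
Likewise Isolde reaches Dorin by chaining the stated constraints.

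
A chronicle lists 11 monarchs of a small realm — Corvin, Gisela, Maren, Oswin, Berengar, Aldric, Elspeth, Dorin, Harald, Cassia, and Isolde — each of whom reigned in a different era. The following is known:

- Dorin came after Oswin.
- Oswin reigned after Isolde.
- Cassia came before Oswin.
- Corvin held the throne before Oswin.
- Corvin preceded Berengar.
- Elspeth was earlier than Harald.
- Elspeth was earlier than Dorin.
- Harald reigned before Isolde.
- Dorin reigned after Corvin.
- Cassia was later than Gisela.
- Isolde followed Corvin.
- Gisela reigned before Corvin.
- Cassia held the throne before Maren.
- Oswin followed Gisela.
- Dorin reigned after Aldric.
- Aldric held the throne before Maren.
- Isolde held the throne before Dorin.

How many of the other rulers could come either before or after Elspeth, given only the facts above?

6

Forced after Elspeth: Dorin, Harald, Isolde, and Oswin.
That leaves Aldric, Berengar, Cassia, Corvin, Gisela, and Maren with no forced order relative to Elspeth — 6.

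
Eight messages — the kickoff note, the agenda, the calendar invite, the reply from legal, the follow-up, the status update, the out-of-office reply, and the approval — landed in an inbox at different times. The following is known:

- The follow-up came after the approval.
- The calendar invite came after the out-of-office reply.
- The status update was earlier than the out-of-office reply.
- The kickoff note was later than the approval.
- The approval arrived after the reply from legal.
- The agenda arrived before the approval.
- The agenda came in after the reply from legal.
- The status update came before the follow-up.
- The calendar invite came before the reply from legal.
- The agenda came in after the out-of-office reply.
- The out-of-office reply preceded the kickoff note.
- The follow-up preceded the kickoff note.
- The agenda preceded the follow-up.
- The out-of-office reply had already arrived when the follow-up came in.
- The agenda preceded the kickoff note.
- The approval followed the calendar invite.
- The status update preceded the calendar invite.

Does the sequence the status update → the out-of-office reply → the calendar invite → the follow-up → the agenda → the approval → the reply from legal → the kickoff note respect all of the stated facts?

The constraints require the agenda before the follow-up, but in the proposed sequence the follow-up appears ahead of the agenda. That one violation is enough.

no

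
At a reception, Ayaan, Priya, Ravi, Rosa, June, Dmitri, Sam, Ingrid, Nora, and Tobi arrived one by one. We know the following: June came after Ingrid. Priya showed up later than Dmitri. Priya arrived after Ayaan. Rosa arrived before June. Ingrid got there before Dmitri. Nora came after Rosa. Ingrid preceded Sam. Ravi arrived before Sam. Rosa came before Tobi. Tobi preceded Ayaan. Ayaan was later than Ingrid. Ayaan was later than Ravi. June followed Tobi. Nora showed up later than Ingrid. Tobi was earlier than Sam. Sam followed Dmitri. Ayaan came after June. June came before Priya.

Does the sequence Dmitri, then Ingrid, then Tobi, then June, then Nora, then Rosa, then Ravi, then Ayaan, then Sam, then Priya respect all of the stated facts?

no

The constraints require Ingrid before Dmitri, but in the proposed sequence Dmitri appears ahead of Ingrid. That one violation is enough.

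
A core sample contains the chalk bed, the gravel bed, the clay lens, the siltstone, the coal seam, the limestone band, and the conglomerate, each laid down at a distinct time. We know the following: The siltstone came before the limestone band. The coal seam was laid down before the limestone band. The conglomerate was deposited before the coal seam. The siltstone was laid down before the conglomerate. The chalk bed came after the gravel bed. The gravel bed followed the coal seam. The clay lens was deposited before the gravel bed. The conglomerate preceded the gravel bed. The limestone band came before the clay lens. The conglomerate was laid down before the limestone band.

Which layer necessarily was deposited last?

Every other layer has a chain of constraints placing it before the chalk bed, so the chalk bed is last.

the chalk bed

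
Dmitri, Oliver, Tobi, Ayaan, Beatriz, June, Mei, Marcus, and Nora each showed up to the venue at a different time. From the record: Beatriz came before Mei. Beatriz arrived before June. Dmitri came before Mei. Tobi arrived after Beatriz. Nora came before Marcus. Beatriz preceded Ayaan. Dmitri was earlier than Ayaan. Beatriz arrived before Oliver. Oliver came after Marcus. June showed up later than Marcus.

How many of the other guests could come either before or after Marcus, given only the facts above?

Forced before Marcus: Nora; forced after Marcus: June and Oliver.
That leaves Ayaan, Beatriz, Dmitri, Mei, and Tobi with no forced order relative to Marcus — 5.

5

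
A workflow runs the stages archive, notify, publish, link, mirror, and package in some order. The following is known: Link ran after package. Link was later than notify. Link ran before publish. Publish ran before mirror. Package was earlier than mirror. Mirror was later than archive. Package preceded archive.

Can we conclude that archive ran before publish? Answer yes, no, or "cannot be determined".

cannot be determined

No chain of stated constraints runs from archive to publish, and none runs from publish to archive either.
So the relative order of archive and publish is not fixed by the given facts.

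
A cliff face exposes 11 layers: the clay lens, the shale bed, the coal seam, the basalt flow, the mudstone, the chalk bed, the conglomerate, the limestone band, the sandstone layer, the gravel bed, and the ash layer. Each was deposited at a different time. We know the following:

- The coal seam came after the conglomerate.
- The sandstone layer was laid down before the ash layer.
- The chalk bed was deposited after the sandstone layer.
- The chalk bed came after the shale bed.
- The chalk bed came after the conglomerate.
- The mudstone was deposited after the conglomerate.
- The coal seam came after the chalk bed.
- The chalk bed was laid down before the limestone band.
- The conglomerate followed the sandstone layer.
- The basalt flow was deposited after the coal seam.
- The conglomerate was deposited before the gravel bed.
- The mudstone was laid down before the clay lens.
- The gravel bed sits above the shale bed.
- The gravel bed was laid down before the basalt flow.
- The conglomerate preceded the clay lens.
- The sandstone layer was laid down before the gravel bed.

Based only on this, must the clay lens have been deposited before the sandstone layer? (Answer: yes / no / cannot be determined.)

Tracing the constraints gives the sandstone layer → the conglomerate → the clay lens, so the sandstone layer must come before the clay lens.
That means the clay lens cannot be before the sandstone layer.

no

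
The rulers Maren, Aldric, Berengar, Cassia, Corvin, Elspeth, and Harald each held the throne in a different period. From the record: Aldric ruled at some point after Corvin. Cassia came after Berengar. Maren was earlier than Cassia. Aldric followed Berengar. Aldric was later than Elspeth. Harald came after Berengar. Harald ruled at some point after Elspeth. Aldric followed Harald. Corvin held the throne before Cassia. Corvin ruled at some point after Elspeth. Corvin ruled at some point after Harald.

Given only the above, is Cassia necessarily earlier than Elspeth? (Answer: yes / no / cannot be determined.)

Tracing the constraints gives Elspeth → Corvin → Cassia, so Elspeth must come before Cassia.
That means Cassia cannot be before Elspeth.

no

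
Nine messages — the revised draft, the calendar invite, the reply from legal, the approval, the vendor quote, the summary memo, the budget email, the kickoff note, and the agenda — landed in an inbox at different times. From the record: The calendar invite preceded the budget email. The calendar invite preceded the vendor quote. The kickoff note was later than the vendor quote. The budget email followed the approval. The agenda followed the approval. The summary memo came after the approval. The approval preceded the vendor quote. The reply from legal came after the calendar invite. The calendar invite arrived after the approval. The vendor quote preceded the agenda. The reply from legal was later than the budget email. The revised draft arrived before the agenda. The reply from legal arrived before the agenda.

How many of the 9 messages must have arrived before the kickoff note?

Directly stated before the kickoff note: the vendor quote.
The approval reaches the kickoff note via the approval → the vendor quote → the kickoff note.
The calendar invite reaches the kickoff note via the calendar invite → the vendor quote → the kickoff note.
No chain forces the revised draft (or any of the others) ahead of the kickoff note.
That's the approval, the calendar invite, and the vendor quote — 3 in all.

3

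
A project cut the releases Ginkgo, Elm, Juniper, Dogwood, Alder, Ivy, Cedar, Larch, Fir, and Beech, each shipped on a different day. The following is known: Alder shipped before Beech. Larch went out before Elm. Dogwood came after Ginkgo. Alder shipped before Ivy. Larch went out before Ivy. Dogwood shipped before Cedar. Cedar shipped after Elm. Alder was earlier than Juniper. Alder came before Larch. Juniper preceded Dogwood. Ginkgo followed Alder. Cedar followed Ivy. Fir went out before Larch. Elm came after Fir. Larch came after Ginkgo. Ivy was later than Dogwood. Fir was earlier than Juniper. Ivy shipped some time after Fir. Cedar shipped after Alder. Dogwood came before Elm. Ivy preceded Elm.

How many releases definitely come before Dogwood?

4

Directly stated before Dogwood: Ginkgo and Juniper.
Alder reaches Dogwood via Alder → Juniper → Dogwood.
Fir reaches Dogwood via Fir → Juniper → Dogwood.
That's Alder, Fir, Ginkgo, and Juniper — 4 in all.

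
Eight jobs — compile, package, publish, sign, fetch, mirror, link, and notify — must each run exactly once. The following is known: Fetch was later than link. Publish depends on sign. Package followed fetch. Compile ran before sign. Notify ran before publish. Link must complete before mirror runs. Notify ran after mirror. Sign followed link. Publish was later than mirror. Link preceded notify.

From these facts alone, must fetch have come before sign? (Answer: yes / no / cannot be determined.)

No chain of stated constraints runs from fetch to sign, and none runs from sign to fetch either.
So the relative order of fetch and sign is not fixed by the given facts.

cannot be determined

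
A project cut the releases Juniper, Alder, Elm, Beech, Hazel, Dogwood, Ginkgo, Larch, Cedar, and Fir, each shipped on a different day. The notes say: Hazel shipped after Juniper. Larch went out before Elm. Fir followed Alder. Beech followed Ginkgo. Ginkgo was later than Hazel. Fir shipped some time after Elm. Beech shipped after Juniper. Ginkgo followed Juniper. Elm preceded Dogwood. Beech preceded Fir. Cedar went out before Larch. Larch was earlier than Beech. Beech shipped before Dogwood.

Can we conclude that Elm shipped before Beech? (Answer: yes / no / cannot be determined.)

No chain of stated constraints runs from Elm to Beech, and none runs from Beech to Elm either.
So the relative order of Elm and Beech is not fixed by the given facts.

cannot be determined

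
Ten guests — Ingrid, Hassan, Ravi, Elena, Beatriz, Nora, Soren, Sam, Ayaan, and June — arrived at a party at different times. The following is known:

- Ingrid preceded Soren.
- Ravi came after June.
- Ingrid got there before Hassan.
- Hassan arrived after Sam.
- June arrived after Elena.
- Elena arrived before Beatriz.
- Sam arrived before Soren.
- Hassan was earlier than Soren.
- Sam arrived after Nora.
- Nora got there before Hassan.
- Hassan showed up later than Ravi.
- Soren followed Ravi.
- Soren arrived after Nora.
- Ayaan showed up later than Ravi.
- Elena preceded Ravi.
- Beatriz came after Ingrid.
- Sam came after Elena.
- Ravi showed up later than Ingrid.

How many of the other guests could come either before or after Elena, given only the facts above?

Forced after Elena: Ayaan, Beatriz, Hassan, June, Ravi, Sam, and Soren.
That leaves Ingrid and Nora with no forced order relative to Elena — 2.

2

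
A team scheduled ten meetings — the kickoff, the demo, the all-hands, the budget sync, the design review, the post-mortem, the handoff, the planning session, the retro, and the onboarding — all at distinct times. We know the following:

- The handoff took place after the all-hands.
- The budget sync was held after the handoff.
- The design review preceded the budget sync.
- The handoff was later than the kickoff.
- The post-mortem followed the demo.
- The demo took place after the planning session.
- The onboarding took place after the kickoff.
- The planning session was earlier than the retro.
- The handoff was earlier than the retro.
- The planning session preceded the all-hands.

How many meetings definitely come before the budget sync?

5

Directly stated before the budget sync: the design review and the handoff.
The all-hands reaches the budget sync via the all-hands → the handoff → the budget sync.
The kickoff reaches the budget sync via the kickoff → the handoff → the budget sync.
The planning session reaches the budget sync via the planning session → the all-hands → the handoff → the budget sync.
No chain forces the onboarding (or any of the others) ahead of the budget sync.
That's the all-hands, the design review, the handoff, the kickoff, and the planning session — 5 in all.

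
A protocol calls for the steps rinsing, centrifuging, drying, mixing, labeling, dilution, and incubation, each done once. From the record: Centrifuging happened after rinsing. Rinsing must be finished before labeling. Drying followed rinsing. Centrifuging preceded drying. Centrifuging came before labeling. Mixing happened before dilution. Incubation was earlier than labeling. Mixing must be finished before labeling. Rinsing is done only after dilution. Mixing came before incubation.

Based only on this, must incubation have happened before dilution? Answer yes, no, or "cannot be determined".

cannot be determined

No chain of stated constraints runs from incubation to dilution, and none runs from dilution to incubation either.
So the relative order of incubation and dilution is not fixed by the given facts.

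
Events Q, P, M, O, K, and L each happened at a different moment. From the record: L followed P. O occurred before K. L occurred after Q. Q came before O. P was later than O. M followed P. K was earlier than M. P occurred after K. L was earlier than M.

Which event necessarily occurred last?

M

Every other event has a chain of constraints placing it before M, so M is last.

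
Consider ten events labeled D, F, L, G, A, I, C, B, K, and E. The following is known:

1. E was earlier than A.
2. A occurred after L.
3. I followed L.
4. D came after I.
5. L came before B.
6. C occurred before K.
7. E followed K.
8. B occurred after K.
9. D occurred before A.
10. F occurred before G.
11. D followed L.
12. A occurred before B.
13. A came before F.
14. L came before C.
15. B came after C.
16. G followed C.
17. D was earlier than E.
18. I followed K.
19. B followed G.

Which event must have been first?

L has a chain of constraints placing it before every other event, so L must be first.

L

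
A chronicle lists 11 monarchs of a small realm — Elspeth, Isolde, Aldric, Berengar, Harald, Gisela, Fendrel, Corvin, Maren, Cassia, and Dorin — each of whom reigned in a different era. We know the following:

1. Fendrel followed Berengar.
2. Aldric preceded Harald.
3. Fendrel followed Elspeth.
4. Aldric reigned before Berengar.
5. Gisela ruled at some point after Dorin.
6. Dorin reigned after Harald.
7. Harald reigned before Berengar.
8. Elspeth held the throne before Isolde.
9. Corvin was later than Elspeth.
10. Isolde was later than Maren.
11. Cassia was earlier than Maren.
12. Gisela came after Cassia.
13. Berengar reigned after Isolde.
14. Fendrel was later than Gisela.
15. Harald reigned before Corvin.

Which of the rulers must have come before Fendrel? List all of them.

Aldric, Berengar, Cassia, Dorin, Elspeth, Gisela, Harald, Isolde, Maren

Directly stated before Fendrel: Berengar, Elspeth, and Gisela.
Aldric reaches Fendrel via Aldric → Berengar → Fendrel.
Cassia reaches Fendrel via Cassia → Gisela → Fendrel.
Dorin reaches Fendrel via Dorin → Gisela → Fendrel.
Likewise Harald, Isolde, and Maren each reach Fendrel by chaining the stated constraints.
No chain forces Corvin ahead of Fendrel.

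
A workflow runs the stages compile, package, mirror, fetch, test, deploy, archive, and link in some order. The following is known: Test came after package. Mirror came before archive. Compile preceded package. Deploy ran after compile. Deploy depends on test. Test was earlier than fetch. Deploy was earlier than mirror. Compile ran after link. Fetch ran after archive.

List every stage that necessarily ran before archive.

compile, deploy, link, mirror, package, test

Directly stated before archive: mirror.
Compile reaches archive via compile → deploy → mirror → archive.
Deploy reaches archive via deploy → mirror → archive.
Link reaches archive via link → compile → deploy → mirror → archive.
Likewise package and test each reach archive by chaining the stated constraints.
No chain forces fetch ahead of archive.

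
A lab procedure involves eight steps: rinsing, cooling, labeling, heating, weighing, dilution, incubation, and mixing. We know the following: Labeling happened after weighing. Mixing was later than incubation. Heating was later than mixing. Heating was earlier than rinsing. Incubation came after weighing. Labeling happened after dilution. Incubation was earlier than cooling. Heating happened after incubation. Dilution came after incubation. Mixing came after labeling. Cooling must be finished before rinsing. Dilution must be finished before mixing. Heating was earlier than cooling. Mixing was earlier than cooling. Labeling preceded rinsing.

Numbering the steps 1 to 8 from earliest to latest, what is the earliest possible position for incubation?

2

Weighing must come before incubation — 1 forced predecessor.
Nothing else is forced ahead of incubation, so its earliest slot is position 1 + 1 = 2.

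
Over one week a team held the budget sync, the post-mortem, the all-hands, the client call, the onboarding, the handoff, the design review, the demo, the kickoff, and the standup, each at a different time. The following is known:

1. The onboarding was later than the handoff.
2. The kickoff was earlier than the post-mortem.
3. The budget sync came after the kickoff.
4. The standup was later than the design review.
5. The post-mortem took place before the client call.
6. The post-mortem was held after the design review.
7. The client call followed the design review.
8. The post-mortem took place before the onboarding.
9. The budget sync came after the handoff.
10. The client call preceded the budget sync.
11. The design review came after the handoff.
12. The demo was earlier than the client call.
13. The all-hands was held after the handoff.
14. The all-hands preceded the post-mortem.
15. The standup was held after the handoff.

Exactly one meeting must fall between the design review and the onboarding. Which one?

Tracing the constraints gives the design review → the post-mortem → the onboarding, so the post-mortem sits after the design review and before the onboarding.
No other meeting is forced both after the design review and before the onboarding.

the post-mortem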